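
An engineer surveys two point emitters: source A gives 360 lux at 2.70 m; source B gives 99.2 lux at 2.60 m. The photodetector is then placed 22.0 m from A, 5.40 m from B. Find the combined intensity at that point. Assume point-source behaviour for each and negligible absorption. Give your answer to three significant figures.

28.4 lux

By superposition, sum each source's inverse-square contribution:
A: 360 × (2.70/22.0)² = 5.422 lux
B: 99.2 × (2.60/5.40)² = 23.00 lux
Total = 5.422 + 23.00 = 28.42 lux.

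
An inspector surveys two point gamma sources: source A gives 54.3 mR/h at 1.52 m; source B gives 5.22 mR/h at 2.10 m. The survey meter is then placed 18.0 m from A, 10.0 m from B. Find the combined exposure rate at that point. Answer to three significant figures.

0.617 mR/h

By superposition, sum each source's inverse-square contribution:
A: 54.3 × (1.52/18.0)² = 0.3872 mR/h
B: 5.22 × (2.10/10.0)² = 0.2302 mR/h
Total = 0.3872 + 0.2302 = 0.6174 mR/h.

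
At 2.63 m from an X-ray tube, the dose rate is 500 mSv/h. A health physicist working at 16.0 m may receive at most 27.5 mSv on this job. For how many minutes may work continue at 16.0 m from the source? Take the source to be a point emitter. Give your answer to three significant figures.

122 min

Applying the 1/r² law, rate at 16.0 m:
500 × (2.63/16.0)² = 500 × 0.02702 = 13.51 mSv/h.
Stay time = 27.5 mSv ÷ 13.51 mSv/h = 2.036 h = 122.2 min.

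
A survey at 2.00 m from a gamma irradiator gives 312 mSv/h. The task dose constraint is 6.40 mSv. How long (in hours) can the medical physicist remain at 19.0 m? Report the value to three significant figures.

1.85 h

Using I₁d₁² = I₂d₂², rate at 19.0 m:
312 × (2.00/19.0)² = 312 × 0.01108 = 3.457 mSv/h.
Stay time = 6.40 mSv ÷ 3.457 mSv/h = 1.851 h.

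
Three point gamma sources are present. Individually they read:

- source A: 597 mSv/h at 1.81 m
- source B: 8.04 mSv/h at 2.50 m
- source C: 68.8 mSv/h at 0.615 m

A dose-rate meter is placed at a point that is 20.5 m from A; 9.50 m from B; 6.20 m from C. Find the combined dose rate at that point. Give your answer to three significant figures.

Each source contributes Iᵢ·(dᵢ/rᵢ)²; contributions add.
A: 597 × (1.81/20.5)² = 4.654 mSv/h
B: 8.04 × (2.50/9.50)² = 0.5568 mSv/h
C: 68.8 × (0.615/6.20)² = 0.6769 mSv/h
Total = 4.654 + 0.5568 + 0.6769 = 5.888 mSv/h.

5.89 mSv/h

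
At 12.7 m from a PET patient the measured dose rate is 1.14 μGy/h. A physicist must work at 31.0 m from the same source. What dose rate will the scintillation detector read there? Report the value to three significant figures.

0.191 μGy/h

Applying the 1/r² law, scaling from 12.7 m to 31.0 m:
1.14 × (12.7/31.0)² = 1.14 × 0.1678 = 0.1913 μGy/h.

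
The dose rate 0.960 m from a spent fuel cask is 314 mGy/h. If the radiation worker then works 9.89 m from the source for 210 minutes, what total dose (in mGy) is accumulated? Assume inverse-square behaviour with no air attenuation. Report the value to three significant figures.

Intensity scales as (d₁/d₂)², so rate at 9.89 m:
314 × (0.960/9.89)² = 314 × 0.009422 = 2.959 mGy/h.
Dose = rate × time = 2.959 mGy/h × 3.500 h = 10.36 mGy.

10.4 mGy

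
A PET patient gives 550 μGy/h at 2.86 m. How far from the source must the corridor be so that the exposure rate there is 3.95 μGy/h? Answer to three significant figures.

33.7 m

Since intensity falls as 1/r², d₂ = d₁·√(I₁/I₂).
I₁/I₂ = 550/3.95 = 139.2, so d₂ = 2.86 × √139.2 = 33.74 m.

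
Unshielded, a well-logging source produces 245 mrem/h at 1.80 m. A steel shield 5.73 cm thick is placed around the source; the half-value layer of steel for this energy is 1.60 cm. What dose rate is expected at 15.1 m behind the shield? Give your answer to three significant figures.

Distance alone: (1.80/15.1)² = 0.01421, so 245 × 0.01421 = 3.481 mrem/h.
Shield: 5.73/1.60 = 3.581 half-value layers → attenuation 2^(−3.581) = 0.08356.
Combined: 3.481 × 0.08356 = 0.2909 mrem/h.

0.291 mrem/h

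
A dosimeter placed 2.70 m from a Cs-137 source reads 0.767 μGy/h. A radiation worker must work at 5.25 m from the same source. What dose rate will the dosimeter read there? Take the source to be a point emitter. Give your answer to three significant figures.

Using I₁d₁² = I₂d₂², scaling from 2.70 m to 5.25 m:
(2.70/5.25)² = 0.2645, so 0.767 × 0.2645 = 0.2029 μGy/h.

0.203 μGy/h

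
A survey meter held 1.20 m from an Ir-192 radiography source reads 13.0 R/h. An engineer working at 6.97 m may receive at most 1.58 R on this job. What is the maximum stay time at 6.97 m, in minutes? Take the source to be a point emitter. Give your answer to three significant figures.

By the inverse-square law, rate at 6.97 m:
(1.20/6.97)² = 0.02964, so 13.0 × 0.02964 = 0.3853 R/h.
Stay time = 1.58 R ÷ 0.3853 R/h = 4.101 h = 246.1 min.

246 min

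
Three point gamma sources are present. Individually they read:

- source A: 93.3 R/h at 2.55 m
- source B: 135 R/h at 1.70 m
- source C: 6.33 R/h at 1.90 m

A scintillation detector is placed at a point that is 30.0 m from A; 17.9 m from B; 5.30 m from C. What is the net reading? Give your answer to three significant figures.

By superposition, sum each source's inverse-square contribution:
A: 93.3 × (2.55/30.0)² = 0.6741 R/h
B: 135 × (1.70/17.9)² = 1.218 R/h
C: 6.33 × (1.90/5.30)² = 0.8135 R/h
Total = 0.6741 + 1.218 + 0.8135 = 2.706 R/h.

2.71 R/h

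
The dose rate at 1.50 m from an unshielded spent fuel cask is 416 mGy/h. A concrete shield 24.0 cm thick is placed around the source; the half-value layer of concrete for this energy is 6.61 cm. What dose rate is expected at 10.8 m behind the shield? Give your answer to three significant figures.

Distance alone: 416 × (1.50/10.8)² = 416 × 0.01929 = 8.025 mGy/h.
Shield: 24.0/6.61 = 3.631 half-value layers → attenuation 2^(−3.631) = 0.08072.
Combined: 8.025 × 0.08072 = 0.6478 mGy/h.

0.648 mGy/h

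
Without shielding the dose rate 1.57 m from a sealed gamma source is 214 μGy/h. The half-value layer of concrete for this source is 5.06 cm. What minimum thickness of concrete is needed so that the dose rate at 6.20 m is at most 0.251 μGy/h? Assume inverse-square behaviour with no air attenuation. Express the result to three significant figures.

At 6.20 m, distance alone gives 214 × (1.57/6.20)² = 214 × 0.06412 = 13.72 μGy/h.
Further attenuation needed: 13.72/0.251 = 54.66.
n = log₂(54.66) = 5.772 half-value layers.
Thickness = 5.772 × 5.06 cm = 29.21 cm.

29.2 cm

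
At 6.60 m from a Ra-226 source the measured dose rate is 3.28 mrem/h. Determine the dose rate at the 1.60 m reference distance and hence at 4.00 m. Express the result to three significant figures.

Since intensity falls as 1/r²,
At 1.60 m: 3.28 × (6.60/1.60)² = 3.28 × 17.02 = 55.83 mrem/h
At 4.00 m: 55.83 × (1.60/4.00)² = 55.83 × 0.1600 = 8.933 mrem/h.

55.8 mrem/h; 8.93 mrem/h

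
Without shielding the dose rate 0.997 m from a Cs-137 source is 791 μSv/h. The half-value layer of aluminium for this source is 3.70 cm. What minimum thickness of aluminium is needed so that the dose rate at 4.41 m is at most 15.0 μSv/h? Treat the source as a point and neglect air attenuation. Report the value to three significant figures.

5.29 cm

At 4.41 m, distance alone gives 791 × (0.997/4.41)² = 791 × 0.05111 = 40.43 μSv/h.
Further attenuation needed: 40.43/15.0 = 2.695.
n = log₂(2.695) = 1.430 half-value layers.
Thickness = 1.430 × 3.70 cm = 5.291 cm.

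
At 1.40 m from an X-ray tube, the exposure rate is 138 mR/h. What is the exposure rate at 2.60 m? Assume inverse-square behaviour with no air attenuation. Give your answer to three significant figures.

Applying the 1/r² law, the rate at 2.60 m is
(1.40/2.60)² = 0.2899, so 138 × 0.2899 = 40.01 mR/h.

40.0 mR/h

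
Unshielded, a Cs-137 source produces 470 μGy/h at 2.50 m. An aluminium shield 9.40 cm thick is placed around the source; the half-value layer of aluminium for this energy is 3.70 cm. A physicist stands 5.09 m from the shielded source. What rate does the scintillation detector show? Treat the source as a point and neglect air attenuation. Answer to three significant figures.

19.5 μGy/h

Distance alone: 470 × (2.50/5.09)² = 470 × 0.2412 = 113.4 μGy/h.
Shield: 9.40/3.70 = 2.541 half-value layers → attenuation 2^(−2.541) = 0.1718.
Combined: 113.4 × 0.1718 = 19.48 μGy/h.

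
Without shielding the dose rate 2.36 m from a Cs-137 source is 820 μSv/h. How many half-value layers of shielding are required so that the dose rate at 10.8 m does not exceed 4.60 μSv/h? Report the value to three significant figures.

At 10.8 m, distance alone gives (2.36/10.8)² = 0.04775, so 820 × 0.04775 = 39.16 μSv/h.
Further attenuation needed: 39.16/4.60 = 8.513.
n = log₂(8.513) = 3.090 half-value layers.

3.09 half-value layers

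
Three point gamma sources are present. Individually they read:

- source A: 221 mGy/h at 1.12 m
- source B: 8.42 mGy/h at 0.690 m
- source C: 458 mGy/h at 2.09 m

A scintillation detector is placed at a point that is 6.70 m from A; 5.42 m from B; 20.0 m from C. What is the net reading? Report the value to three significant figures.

11.3 mGy/h

Each source contributes Iᵢ·(dᵢ/rᵢ)²; contributions add.
A: 221 × (1.12/6.70)² = 6.176 mGy/h
B: 8.42 × (0.690/5.42)² = 0.1365 mGy/h
C: 458 × (2.09/20.0)² = 5.001 mGy/h
Total = 6.176 + 0.1365 + 5.001 = 11.31 mGy/h.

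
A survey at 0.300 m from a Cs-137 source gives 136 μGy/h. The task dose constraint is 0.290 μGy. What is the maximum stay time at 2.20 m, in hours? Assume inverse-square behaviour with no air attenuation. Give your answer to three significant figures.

0.115 h

Since intensity falls as 1/r², rate at 2.20 m:
(0.300/2.20)² = 0.01860, so 136 × 0.01860 = 2.530 μGy/h.
Stay time = 0.290 μGy ÷ 2.530 μGy/h = 0.1146 h.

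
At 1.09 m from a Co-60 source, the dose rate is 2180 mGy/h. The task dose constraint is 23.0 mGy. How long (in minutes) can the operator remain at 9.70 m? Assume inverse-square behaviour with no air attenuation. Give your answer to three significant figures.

50.1 min

By the inverse-square law, rate at 9.70 m:
2180 × (1.09/9.70)² = 2180 × 0.01263 = 27.53 mGy/h.
Stay time = 23.0 mGy ÷ 27.53 mGy/h = 0.8355 h = 50.13 min.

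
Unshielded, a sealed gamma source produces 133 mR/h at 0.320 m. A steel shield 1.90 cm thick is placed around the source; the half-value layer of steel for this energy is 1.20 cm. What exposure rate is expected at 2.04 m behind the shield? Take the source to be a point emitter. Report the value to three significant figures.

1.09 mR/h

Distance alone: 133 × (0.320/2.04)² = 133 × 0.02461 = 3.273 mR/h.
Shield: 1.90/1.20 = 1.583 half-value layers → attenuation 2^(−1.583) = 0.3338.
Combined: 3.273 × 0.3338 = 1.093 mR/h.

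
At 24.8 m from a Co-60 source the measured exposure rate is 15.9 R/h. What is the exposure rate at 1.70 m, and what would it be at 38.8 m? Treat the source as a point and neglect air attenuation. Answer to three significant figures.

3380 R/h; 6.50 R/h

Since intensity falls as 1/r²,
At 1.70 m: 15.9 × (24.8/1.70)² = 15.9 × 212.8 = 3384 R/h
At 38.8 m: (1.70/38.8)² = 0.001920, so 3384 × 0.001920 = 6.497 R/h.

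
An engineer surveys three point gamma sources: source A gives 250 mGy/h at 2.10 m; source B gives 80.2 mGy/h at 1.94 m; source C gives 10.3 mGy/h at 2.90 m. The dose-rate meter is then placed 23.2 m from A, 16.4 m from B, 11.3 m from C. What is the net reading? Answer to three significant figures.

3.85 mGy/h

By superposition, sum each source's inverse-square contribution:
A: 250 × (2.10/23.2)² = 2.048 mGy/h
B: 80.2 × (1.94/16.4)² = 1.122 mGy/h
C: 10.3 × (2.90/11.3)² = 0.6784 mGy/h
Total = 2.048 + 1.122 + 0.6784 = 3.848 mGy/h.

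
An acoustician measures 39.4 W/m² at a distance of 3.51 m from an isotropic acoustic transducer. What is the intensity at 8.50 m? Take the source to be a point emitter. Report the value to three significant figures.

6.72 W/m²

Since intensity falls as 1/r², the rate at 8.50 m is
39.4 × (3.51/8.50)² = 39.4 × 0.1705 = 6.718 W/m².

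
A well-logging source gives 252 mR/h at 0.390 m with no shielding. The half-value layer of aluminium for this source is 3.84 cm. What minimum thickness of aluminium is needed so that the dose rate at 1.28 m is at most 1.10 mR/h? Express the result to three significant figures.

16.9 cm

At 1.28 m, distance alone gives (0.390/1.28)² = 0.09283, so 252 × 0.09283 = 23.39 mR/h.
Further attenuation needed: 23.39/1.10 = 21.26.
n = log₂(21.26) = 4.410 half-value layers.
Thickness = 4.410 × 3.84 cm = 16.93 cm.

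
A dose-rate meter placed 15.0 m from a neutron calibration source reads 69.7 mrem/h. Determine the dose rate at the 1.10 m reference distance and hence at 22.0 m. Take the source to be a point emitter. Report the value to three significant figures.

Using I₁d₁² = I₂d₂²,
At 1.10 m: 69.7 × (15.0/1.10)² = 69.7 × 186.0 = 12960 mrem/h
At 22.0 m: (1.10/22.0)² = 0.002500, so 12960 × 0.002500 = 32.40 mrem/h.

13000 mrem/h; 32.4 mrem/h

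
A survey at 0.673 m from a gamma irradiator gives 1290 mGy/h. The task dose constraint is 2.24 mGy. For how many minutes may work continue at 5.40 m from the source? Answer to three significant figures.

6.71 min

Since intensity falls as 1/r², rate at 5.40 m:
(0.673/5.40)² = 0.01553, so 1290 × 0.01553 = 20.03 mGy/h.
Stay time = 2.24 mGy ÷ 20.03 mGy/h = 0.1118 h = 6.708 min.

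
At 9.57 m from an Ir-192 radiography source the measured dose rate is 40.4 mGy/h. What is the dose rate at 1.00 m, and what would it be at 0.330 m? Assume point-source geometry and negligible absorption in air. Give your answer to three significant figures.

Using I₁d₁² = I₂d₂²,
At 1.00 m: 40.4 × (9.57/1.00)² = 40.4 × 91.58 = 3700 mGy/h
At 0.330 m: 3700 × (1.00/0.330)² = 3700 × 9.183 = 33980 mGy/h.

3700 mGy/h; 34000 mGy/h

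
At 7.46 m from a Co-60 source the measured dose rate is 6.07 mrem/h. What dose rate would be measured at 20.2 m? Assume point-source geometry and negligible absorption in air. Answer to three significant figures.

By the inverse-square law, scaling from 7.46 m to 20.2 m:
6.07 × (7.46/20.2)² = 6.07 × 0.1364 = 0.8279 mrem/h.

0.828 mrem/h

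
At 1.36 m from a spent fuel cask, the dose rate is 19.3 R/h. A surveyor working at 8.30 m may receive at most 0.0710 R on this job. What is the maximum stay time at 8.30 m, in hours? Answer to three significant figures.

0.137 h

Applying the 1/r² law, rate at 8.30 m:
(1.36/8.30)² = 0.02685, so 19.3 × 0.02685 = 0.5182 R/h.
Stay time = 0.0710 R ÷ 0.5182 R/h = 0.1370 h.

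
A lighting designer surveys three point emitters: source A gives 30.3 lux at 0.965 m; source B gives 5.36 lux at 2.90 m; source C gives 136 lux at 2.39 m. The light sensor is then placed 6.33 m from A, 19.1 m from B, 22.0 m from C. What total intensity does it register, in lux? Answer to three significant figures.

2.43 lux

Each source contributes Iᵢ·(dᵢ/rᵢ)²; contributions add.
A: 30.3 × (0.965/6.33)² = 0.7042 lux
B: 5.36 × (2.90/19.1)² = 0.1236 lux
C: 136 × (2.39/22.0)² = 1.605 lux
Total = 0.7042 + 0.1236 + 1.605 = 2.433 lux.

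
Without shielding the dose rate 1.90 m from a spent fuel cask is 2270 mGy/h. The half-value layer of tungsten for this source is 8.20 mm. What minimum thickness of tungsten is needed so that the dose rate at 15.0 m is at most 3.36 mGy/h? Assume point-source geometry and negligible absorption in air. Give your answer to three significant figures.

28.2 mm

At 15.0 m, distance alone gives (1.90/15.0)² = 0.01604, so 2270 × 0.01604 = 36.41 mGy/h.
Further attenuation needed: 36.41/3.36 = 10.84.
n = log₂(10.84) = 3.438 half-value layers.
Thickness = 3.438 × 8.20 mm = 28.19 mm.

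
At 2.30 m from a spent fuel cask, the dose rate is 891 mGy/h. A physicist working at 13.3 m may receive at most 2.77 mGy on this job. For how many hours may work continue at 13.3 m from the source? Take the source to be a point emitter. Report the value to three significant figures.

Using I₁d₁² = I₂d₂², rate at 13.3 m:
(2.30/13.3)² = 0.02991, so 891 × 0.02991 = 26.65 mGy/h.
Stay time = 2.77 mGy ÷ 26.65 mGy/h = 0.1039 h.

0.104 h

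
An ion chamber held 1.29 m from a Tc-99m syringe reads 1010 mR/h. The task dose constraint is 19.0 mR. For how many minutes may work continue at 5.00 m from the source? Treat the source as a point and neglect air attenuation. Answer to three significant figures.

Intensity scales as (d₁/d₂)², so rate at 5.00 m:
1010 × (1.29/5.00)² = 1010 × 0.06656 = 67.23 mR/h.
Stay time = 19.0 mR ÷ 67.23 mR/h = 0.2826 h = 16.96 min.

17.0 min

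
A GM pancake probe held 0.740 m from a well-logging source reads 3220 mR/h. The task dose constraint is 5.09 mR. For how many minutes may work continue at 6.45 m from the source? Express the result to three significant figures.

7.21 min

Intensity scales as (d₁/d₂)², so rate at 6.45 m:
(0.740/6.45)² = 0.01316, so 3220 × 0.01316 = 42.38 mR/h.
Stay time = 5.09 mR ÷ 42.38 mR/h = 0.1201 h = 7.206 min.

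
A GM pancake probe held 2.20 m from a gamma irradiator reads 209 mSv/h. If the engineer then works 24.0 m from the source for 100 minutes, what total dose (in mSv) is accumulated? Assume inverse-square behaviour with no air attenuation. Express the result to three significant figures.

2.93 mSv

Using I₁d₁² = I₂d₂², rate at 24.0 m:
209 × (2.20/24.0)² = 209 × 0.008403 = 1.756 mSv/h.
Dose = rate × time = 1.756 mSv/h × 1.667 h = 2.927 mSv.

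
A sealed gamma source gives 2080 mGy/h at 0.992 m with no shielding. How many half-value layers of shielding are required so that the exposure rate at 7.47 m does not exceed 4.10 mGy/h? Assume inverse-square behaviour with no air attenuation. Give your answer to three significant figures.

At 7.47 m, distance alone gives 2080 × (0.992/7.47)² = 2080 × 0.01764 = 36.69 mGy/h.
Further attenuation needed: 36.69/4.10 = 8.949.
n = log₂(8.949) = 3.162 half-value layers.

3.16 half-value layers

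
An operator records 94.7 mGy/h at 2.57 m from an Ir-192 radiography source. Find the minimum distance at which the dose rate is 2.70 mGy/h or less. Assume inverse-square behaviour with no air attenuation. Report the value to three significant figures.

Since intensity falls as 1/r², d₂ = d₁·√(I₁/I₂).
I₁/I₂ = 94.7/2.70 = 35.07, so d₂ = 2.57 × √35.07 = 15.22 m.

15.2 m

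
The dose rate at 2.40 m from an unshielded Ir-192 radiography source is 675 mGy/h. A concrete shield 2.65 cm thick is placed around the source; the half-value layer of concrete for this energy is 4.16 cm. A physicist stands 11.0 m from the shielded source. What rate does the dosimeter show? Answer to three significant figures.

20.7 mGy/h

Distance alone: 675 × (2.40/11.0)² = 675 × 0.04760 = 32.13 mGy/h.
Shield: 2.65/4.16 = 0.6370 half-value layers → attenuation 2^(−0.6370) = 0.6430.
Combined: 32.13 × 0.6430 = 20.66 mGy/h.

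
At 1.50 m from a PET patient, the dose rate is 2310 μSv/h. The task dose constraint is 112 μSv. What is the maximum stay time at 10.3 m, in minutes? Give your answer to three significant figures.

137 min

Since intensity falls as 1/r², rate at 10.3 m:
2310 × (1.50/10.3)² = 2310 × 0.02121 = 49.00 μSv/h.
Stay time = 112 μSv ÷ 49.00 μSv/h = 2.286 h = 137.2 min.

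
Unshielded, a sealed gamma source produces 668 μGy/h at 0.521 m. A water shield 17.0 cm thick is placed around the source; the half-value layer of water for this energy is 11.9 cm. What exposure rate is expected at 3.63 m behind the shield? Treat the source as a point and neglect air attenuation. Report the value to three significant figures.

Distance alone: (0.521/3.63)² = 0.02060, so 668 × 0.02060 = 13.76 μGy/h.
Shield: 17.0/11.9 = 1.429 half-value layers → attenuation 2^(−1.429) = 0.3714.
Combined: 13.76 × 0.3714 = 5.110 μGy/h.

5.11 μGy/h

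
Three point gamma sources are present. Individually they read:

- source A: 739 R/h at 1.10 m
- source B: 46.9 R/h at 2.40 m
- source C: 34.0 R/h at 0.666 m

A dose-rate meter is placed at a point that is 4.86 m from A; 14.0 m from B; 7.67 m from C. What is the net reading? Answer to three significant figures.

Each source contributes Iᵢ·(dᵢ/rᵢ)²; contributions add.
A: 739 × (1.10/4.86)² = 37.86 R/h
B: 46.9 × (2.40/14.0)² = 1.378 R/h
C: 34.0 × (0.666/7.67)² = 0.2564 R/h
Total = 37.86 + 1.378 + 0.2564 = 39.49 R/h.

39.5 R/h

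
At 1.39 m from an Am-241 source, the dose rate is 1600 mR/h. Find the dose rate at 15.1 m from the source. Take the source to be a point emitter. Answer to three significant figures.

13.6 mR/h

Applying the 1/r² law, the rate at 15.1 m is
1600 × (1.39/15.1)² = 1600 × 0.008474 = 13.56 mR/h.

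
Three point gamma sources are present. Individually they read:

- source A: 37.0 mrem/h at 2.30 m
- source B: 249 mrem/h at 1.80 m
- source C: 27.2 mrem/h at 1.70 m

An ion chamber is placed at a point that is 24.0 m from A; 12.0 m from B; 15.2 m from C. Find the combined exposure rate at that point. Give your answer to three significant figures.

6.28 mrem/h

By superposition, sum each source's inverse-square contribution:
A: 37.0 × (2.30/24.0)² = 0.3398 mrem/h
B: 249 × (1.80/12.0)² = 5.603 mrem/h
C: 27.2 × (1.70/15.2)² = 0.3402 mrem/h
Total = 0.3398 + 5.603 + 0.3402 = 6.283 mrem/h.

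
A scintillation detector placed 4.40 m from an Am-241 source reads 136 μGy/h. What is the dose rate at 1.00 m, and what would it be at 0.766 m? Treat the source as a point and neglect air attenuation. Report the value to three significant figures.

Since intensity falls as 1/r²,
At 1.00 m: (4.40/1.00)² = 19.36, so 136 × 19.36 = 2633 μGy/h
At 0.766 m: (1.00/0.766)² = 1.704, so 2633 × 1.704 = 4487 μGy/h.

2630 μGy/h; 4490 μGy/h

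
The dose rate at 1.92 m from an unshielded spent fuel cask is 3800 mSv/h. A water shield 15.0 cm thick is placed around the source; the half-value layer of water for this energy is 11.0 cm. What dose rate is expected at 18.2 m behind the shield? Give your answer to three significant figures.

Distance alone: (1.92/18.2)² = 0.01113, so 3800 × 0.01113 = 42.29 mSv/h.
Shield: 15.0/11.0 = 1.364 half-value layers → attenuation 2^(−1.364) = 0.3885.
Combined: 42.29 × 0.3885 = 16.43 mSv/h.

16.4 mSv/h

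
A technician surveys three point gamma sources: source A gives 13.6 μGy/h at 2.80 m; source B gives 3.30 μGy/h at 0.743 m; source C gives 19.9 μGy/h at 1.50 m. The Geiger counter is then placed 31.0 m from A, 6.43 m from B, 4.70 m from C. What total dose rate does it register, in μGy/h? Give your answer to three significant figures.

By superposition, sum each source's inverse-square contribution:
A: 13.6 × (2.80/31.0)² = 0.1110 μGy/h
B: 3.30 × (0.743/6.43)² = 0.04406 μGy/h
C: 19.9 × (1.50/4.70)² = 2.027 μGy/h
Total = 0.1110 + 0.04406 + 2.027 = 2.182 μGy/h.

2.18 μGy/h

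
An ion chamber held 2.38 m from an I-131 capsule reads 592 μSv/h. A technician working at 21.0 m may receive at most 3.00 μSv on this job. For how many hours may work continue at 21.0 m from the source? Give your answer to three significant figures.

0.395 h

Using I₁d₁² = I₂d₂², rate at 21.0 m:
(2.38/21.0)² = 0.01284, so 592 × 0.01284 = 7.601 μSv/h.
Stay time = 3.00 μSv ÷ 7.601 μSv/h = 0.3947 h.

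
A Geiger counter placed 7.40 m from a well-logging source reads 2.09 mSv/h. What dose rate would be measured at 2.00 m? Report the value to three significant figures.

28.6 mSv/h

Intensity scales as (d₁/d₂)², so scaling from 7.40 m to 2.00 m:
(7.40/2.00)² = 13.69, so 2.09 × 13.69 = 28.61 mSv/h.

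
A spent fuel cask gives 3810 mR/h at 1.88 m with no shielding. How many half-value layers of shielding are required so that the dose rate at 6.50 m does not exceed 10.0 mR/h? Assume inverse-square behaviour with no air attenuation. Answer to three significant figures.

4.99 half-value layers

At 6.50 m, distance alone gives (1.88/6.50)² = 0.08365, so 3810 × 0.08365 = 318.7 mR/h.
Further attenuation needed: 318.7/10.0 = 31.87.
n = log₂(31.87) = 4.994 half-value layers.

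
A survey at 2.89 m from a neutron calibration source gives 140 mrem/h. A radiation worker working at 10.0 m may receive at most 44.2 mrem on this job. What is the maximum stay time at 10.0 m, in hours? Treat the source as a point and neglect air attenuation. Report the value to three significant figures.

3.78 h

Intensity scales as (d₁/d₂)², so rate at 10.0 m:
(2.89/10.0)² = 0.08352, so 140 × 0.08352 = 11.69 mrem/h.
Stay time = 44.2 mrem ÷ 11.69 mrem/h = 3.781 h.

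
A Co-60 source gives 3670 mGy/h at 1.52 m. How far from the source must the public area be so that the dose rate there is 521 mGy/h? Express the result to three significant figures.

4.03 m

Using I₁d₁² = I₂d₂², d₂ = d₁·√(I₁/I₂).
I₁/I₂ = 3670/521 = 7.044, so d₂ = 1.52 × √7.044 = 4.034 m.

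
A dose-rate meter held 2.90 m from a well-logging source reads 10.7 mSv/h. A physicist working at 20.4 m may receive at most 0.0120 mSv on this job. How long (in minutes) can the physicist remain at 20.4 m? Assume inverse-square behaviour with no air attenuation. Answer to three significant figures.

3.33 min

By the inverse-square law, rate at 20.4 m:
(2.90/20.4)² = 0.02021, so 10.7 × 0.02021 = 0.2162 mSv/h.
Stay time = 0.0120 mSv ÷ 0.2162 mSv/h = 0.05550 h = 3.330 min.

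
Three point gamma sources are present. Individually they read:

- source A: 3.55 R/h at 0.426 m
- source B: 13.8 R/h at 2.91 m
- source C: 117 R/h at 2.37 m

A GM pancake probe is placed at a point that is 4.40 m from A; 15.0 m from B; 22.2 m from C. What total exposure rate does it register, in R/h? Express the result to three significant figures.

Each source contributes Iᵢ·(dᵢ/rᵢ)²; contributions add.
A: 3.55 × (0.426/4.40)² = 0.03328 R/h
B: 13.8 × (2.91/15.0)² = 0.5194 R/h
C: 117 × (2.37/22.2)² = 1.333 R/h
Total = 0.03328 + 0.5194 + 1.333 = 1.886 R/h.

1.89 R/h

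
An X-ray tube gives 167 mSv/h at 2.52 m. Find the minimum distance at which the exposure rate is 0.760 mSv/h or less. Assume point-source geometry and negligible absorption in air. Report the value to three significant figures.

37.4 m

By the inverse-square law, d₂ = d₁·√(I₁/I₂).
I₁/I₂ = 167/0.760 = 219.7, so d₂ = 2.52 × √219.7 = 37.35 m.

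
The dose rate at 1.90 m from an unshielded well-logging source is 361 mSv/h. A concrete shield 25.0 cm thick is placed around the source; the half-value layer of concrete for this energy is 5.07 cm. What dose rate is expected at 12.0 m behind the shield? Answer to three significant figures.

0.297 mSv/h

Distance alone: 361 × (1.90/12.0)² = 361 × 0.02507 = 9.050 mSv/h.
Shield: 25.0/5.07 = 4.931 half-value layers → attenuation 2^(−4.931) = 0.03278.
Combined: 9.050 × 0.03278 = 0.2967 mSv/h.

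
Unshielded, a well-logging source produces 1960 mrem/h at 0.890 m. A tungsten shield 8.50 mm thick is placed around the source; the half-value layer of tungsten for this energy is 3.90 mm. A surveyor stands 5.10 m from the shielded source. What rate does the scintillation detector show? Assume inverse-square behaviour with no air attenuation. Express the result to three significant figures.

13.2 mrem/h

Distance alone: 1960 × (0.890/5.10)² = 1960 × 0.03045 = 59.68 mrem/h.
Shield: 8.50/3.90 = 2.179 half-value layers → attenuation 2^(−2.179) = 0.2208.
Combined: 59.68 × 0.2208 = 13.18 mrem/h.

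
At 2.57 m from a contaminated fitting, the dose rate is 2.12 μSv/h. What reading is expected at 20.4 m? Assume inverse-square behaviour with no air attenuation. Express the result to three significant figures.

0.0336 μSv/h

Using I₁d₁² = I₂d₂², the rate at 20.4 m is
2.12 × (2.57/20.4)² = 2.12 × 0.01587 = 0.03364 μSv/h.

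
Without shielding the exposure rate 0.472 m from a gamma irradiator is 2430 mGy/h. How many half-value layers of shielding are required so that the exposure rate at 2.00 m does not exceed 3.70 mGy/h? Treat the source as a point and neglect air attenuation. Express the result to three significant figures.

At 2.00 m, distance alone gives (0.472/2.00)² = 0.05570, so 2430 × 0.05570 = 135.4 mGy/h.
Further attenuation needed: 135.4/3.70 = 36.59.
n = log₂(36.59) = 5.193 half-value layers.

5.19 half-value layers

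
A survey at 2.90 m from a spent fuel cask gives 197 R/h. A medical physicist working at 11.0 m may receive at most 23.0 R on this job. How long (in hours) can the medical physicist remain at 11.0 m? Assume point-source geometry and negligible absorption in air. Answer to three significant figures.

Applying the 1/r² law, rate at 11.0 m:
197 × (2.90/11.0)² = 197 × 0.06950 = 13.69 R/h.
Stay time = 23.0 R ÷ 13.69 R/h = 1.680 h.

1.68 h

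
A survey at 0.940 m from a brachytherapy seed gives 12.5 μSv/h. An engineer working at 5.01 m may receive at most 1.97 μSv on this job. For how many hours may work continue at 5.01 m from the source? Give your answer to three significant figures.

Applying the 1/r² law, rate at 5.01 m:
(0.940/5.01)² = 0.03520, so 12.5 × 0.03520 = 0.4400 μSv/h.
Stay time = 1.97 μSv ÷ 0.4400 μSv/h = 4.477 h.

4.48 h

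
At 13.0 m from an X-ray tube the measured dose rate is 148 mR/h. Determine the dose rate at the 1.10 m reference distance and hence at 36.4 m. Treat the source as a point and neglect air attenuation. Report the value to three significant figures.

Applying the 1/r² law,
At 1.10 m: 148 × (13.0/1.10)² = 148 × 139.7 = 20680 mR/h
At 36.4 m: 20680 × (1.10/36.4)² = 20680 × 0.0009132 = 18.88 mR/h.

20700 mR/h; 18.9 mR/h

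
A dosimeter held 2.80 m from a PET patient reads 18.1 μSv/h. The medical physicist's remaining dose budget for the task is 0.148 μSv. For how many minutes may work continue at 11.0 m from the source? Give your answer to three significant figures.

Using I₁d₁² = I₂d₂², rate at 11.0 m:
(2.80/11.0)² = 0.06479, so 18.1 × 0.06479 = 1.173 μSv/h.
Stay time = 0.148 μSv ÷ 1.173 μSv/h = 0.1262 h = 7.572 min.

7.57 min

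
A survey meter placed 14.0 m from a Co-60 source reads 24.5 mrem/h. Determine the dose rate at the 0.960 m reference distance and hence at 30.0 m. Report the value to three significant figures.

5210 mrem/h; 5.34 mrem/h

Intensity scales as (d₁/d₂)², so
At 0.960 m: (14.0/0.960)² = 212.7, so 24.5 × 212.7 = 5211 mrem/h
At 30.0 m: 5211 × (0.960/30.0)² = 5211 × 0.001024 = 5.336 mrem/h.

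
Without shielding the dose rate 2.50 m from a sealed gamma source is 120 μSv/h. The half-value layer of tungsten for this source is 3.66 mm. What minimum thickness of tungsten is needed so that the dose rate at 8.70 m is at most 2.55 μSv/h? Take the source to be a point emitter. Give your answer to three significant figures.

At 8.70 m, distance alone gives 120 × (2.50/8.70)² = 120 × 0.08257 = 9.908 μSv/h.
Further attenuation needed: 9.908/2.55 = 3.885.
n = log₂(3.885) = 1.958 half-value layers.
Thickness = 1.958 × 3.66 mm = 7.166 mm.

7.17 mm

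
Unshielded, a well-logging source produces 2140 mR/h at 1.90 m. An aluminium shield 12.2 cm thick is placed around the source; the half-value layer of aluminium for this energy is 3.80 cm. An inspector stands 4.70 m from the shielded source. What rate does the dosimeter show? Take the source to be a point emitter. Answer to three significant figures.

Distance alone: 2140 × (1.90/4.70)² = 2140 × 0.1634 = 349.7 mR/h.
Shield: 12.2/3.80 = 3.211 half-value layers → attenuation 2^(−3.211) = 0.1080.
Combined: 349.7 × 0.1080 = 37.77 mR/h.

37.8 mR/h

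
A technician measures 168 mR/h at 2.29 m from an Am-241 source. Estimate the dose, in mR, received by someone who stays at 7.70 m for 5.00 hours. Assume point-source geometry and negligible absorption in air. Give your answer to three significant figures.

By the inverse-square law, rate at 7.70 m:
168 × (2.29/7.70)² = 168 × 0.08845 = 14.86 mR/h.
Dose = rate × time = 14.86 mR/h × 5.000 h = 74.30 mR.

74.3 mR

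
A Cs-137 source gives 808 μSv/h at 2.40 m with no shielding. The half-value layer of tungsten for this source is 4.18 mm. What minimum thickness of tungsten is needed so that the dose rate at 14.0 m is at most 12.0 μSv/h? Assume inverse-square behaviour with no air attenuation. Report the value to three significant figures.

4.12 mm

At 14.0 m, distance alone gives 808 × (2.40/14.0)² = 808 × 0.02939 = 23.75 μSv/h.
Further attenuation needed: 23.75/12.0 = 1.979.
n = log₂(1.979) = 0.9848 half-value layers.
Thickness = 0.9848 × 4.18 mm = 4.116 mm.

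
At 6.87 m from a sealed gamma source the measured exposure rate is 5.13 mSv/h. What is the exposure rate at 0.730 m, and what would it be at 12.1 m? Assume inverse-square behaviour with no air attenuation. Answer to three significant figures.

454 mSv/h; 1.65 mSv/h

Using I₁d₁² = I₂d₂²,
At 0.730 m: 5.13 × (6.87/0.730)² = 5.13 × 88.57 = 454.4 mSv/h
At 12.1 m: 454.4 × (0.730/12.1)² = 454.4 × 0.003640 = 1.654 mSv/h.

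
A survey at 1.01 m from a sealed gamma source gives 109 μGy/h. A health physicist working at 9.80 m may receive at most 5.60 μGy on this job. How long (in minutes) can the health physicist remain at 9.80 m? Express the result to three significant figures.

Since intensity falls as 1/r², rate at 9.80 m:
109 × (1.01/9.80)² = 109 × 0.01062 = 1.158 μGy/h.
Stay time = 5.60 μGy ÷ 1.158 μGy/h = 4.836 h = 290.2 min.

290 min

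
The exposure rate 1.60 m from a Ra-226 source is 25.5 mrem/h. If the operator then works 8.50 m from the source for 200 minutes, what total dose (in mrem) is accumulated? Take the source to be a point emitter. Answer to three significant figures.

3.01 mrem

Since intensity falls as 1/r², rate at 8.50 m:
25.5 × (1.60/8.50)² = 25.5 × 0.03543 = 0.9035 mrem/h.
Dose = rate × time = 0.9035 mrem/h × 3.333 h = 3.011 mrem.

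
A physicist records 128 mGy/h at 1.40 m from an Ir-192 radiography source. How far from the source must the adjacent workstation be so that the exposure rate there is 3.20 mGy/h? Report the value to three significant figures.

Applying the 1/r² law, d₂ = d₁·√(I₁/I₂).
I₁/I₂ = 128/3.20 = 40.00, so d₂ = 1.40 × √40.00 = 8.854 m.

8.85 m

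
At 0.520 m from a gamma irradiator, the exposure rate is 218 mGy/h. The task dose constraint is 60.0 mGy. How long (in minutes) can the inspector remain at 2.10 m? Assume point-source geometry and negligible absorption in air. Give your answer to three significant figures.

269 min

By the inverse-square law, rate at 2.10 m:
218 × (0.520/2.10)² = 218 × 0.06132 = 13.37 mGy/h.
Stay time = 60.0 mGy ÷ 13.37 mGy/h = 4.488 h = 269.3 min.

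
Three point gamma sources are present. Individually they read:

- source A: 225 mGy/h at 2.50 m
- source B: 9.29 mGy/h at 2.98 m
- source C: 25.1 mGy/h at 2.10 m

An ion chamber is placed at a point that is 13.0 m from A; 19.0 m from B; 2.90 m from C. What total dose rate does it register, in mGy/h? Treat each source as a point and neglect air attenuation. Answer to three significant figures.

Each source contributes Iᵢ·(dᵢ/rᵢ)²; contributions add.
A: 225 × (2.50/13.0)² = 8.321 mGy/h
B: 9.29 × (2.98/19.0)² = 0.2285 mGy/h
C: 25.1 × (2.10/2.90)² = 13.16 mGy/h
Total = 8.321 + 0.2285 + 13.16 = 21.71 mGy/h.

21.7 mGy/h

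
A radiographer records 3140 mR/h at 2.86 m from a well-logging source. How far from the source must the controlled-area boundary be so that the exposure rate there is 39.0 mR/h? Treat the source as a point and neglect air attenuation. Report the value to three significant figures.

By the inverse-square law, d₂ = d₁·√(I₁/I₂).
I₁/I₂ = 3140/39.0 = 80.51, so d₂ = 2.86 × √80.51 = 25.66 m.

25.7 m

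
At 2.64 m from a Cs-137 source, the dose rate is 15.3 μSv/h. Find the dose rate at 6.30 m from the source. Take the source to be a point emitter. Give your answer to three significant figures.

2.69 μSv/h

Since intensity falls as 1/r², the rate at 6.30 m is
(2.64/6.30)² = 0.1756, so 15.3 × 0.1756 = 2.687 μSv/h.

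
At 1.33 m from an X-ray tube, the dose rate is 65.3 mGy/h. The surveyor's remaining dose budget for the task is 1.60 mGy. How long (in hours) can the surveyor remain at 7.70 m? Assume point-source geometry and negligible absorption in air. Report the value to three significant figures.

0.821 h

Intensity scales as (d₁/d₂)², so rate at 7.70 m:
65.3 × (1.33/7.70)² = 65.3 × 0.02983 = 1.948 mGy/h.
Stay time = 1.60 mGy ÷ 1.948 mGy/h = 0.8214 h.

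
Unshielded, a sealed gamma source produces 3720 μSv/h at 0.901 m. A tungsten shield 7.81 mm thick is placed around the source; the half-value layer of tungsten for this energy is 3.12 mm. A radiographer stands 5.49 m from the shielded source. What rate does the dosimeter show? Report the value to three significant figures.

Distance alone: (0.901/5.49)² = 0.02693, so 3720 × 0.02693 = 100.2 μSv/h.
Shield: 7.81/3.12 = 2.503 half-value layers → attenuation 2^(−2.503) = 0.1764.
Combined: 100.2 × 0.1764 = 17.68 μSv/h.

17.7 μSv/h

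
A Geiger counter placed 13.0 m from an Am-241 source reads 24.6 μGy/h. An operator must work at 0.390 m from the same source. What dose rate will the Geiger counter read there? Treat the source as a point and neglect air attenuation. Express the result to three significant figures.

Intensity scales as (d₁/d₂)², so scaling from 13.0 m to 0.390 m:
24.6 × (13.0/0.390)² = 24.6 × 1111 = 27330 μGy/h.

27300 μGy/h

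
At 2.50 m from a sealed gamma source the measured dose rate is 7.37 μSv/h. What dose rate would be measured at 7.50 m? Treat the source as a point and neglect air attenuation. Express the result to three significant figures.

Applying the 1/r² law, scaling from 2.50 m to 7.50 m:
(2.50/7.50)² = 0.1111, so 7.37 × 0.1111 = 0.8188 μSv/h.

0.819 μSv/h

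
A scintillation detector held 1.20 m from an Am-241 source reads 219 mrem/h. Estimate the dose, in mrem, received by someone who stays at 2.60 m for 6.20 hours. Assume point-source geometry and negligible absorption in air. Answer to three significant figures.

289 mrem

By the inverse-square law, rate at 2.60 m:
(1.20/2.60)² = 0.2130, so 219 × 0.2130 = 46.65 mrem/h.
Dose = rate × time = 46.65 mrem/h × 6.200 h = 289.2 mrem.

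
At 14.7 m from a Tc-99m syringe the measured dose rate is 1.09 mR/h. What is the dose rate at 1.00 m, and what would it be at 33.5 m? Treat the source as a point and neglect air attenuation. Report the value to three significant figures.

236 mR/h; 0.210 mR/h

By the inverse-square law,
At 1.00 m: 1.09 × (14.7/1.00)² = 1.09 × 216.1 = 235.5 mR/h
At 33.5 m: 235.5 × (1.00/33.5)² = 235.5 × 0.0008911 = 0.2099 mR/h.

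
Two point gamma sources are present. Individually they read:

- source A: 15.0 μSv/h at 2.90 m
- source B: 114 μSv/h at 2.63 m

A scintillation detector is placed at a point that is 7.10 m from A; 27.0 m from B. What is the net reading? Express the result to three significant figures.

Each source contributes Iᵢ·(dᵢ/rᵢ)²; contributions add.
A: 15.0 × (2.90/7.10)² = 2.502 μSv/h
B: 114 × (2.63/27.0)² = 1.082 μSv/h
Total = 2.502 + 1.082 = 3.584 μSv/h.

3.58 μSv/h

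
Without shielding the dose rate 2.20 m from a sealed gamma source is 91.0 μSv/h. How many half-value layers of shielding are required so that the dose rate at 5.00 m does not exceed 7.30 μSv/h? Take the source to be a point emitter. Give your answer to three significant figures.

1.27 half-value layers

At 5.00 m, distance alone gives 91.0 × (2.20/5.00)² = 91.0 × 0.1936 = 17.62 μSv/h.
Further attenuation needed: 17.62/7.30 = 2.414.
n = log₂(2.414) = 1.271 half-value layers.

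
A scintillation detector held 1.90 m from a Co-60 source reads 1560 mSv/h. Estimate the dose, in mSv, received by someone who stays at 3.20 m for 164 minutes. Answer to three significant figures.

1500 mSv

By the inverse-square law, rate at 3.20 m:
(1.90/3.20)² = 0.3525, so 1560 × 0.3525 = 549.9 mSv/h.
Dose = rate × time = 549.9 mSv/h × 2.733 h = 1503 mSv.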